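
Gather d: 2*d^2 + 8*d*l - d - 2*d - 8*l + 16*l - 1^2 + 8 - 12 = 2*d^2 + d*(8*l - 3) + 8*l - 5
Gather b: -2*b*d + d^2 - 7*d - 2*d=-2*b*d + d^2 - 9*d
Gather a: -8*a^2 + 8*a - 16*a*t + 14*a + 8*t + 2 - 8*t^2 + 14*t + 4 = -8*a^2 + a*(22 - 16*t) - 8*t^2 + 22*t + 6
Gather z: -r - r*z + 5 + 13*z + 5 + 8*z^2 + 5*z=-r + 8*z^2 + z*(18 - r) + 10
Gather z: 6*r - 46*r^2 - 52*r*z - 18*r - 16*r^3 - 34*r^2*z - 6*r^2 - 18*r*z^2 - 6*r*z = -16*r^3 - 52*r^2 - 18*r*z^2 - 12*r + z*(-34*r^2 - 58*r)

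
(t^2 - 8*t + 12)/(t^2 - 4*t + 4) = (t - 6)/(t - 2)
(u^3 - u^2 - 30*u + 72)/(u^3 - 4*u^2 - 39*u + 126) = (u - 4)/(u - 7)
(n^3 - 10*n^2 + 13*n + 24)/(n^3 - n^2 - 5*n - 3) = (n - 8)/(n + 1)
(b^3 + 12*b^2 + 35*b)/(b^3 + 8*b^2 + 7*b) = (b + 5)/(b + 1)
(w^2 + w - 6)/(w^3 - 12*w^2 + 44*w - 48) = (w + 3)/(w^2 - 10*w + 24)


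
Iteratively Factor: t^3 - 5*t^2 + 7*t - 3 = (t - 1)*(t^2 - 4*t + 3) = (t - 1)^2*(t - 3)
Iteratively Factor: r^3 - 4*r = (r)*(r^2 - 4) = r*(r - 2)*(r + 2)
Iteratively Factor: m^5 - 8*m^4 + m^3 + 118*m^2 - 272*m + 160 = (m - 5)*(m^4 - 3*m^3 - 14*m^2 + 48*m - 32) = (m - 5)*(m - 1)*(m^3 - 2*m^2 - 16*m + 32) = (m - 5)*(m - 1)*(m + 4)*(m^2 - 6*m + 8) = (m - 5)*(m - 4)*(m - 1)*(m + 4)*(m - 2)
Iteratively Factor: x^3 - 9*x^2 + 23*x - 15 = (x - 1)*(x^2 - 8*x + 15) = (x - 5)*(x - 1)*(x - 3)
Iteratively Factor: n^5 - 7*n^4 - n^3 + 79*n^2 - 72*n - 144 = (n - 4)*(n^4 - 3*n^3 - 13*n^2 + 27*n + 36) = (n - 4)*(n + 1)*(n^3 - 4*n^2 - 9*n + 36) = (n - 4)^2*(n + 1)*(n^2 - 9) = (n - 4)^2*(n - 3)*(n + 1)*(n + 3)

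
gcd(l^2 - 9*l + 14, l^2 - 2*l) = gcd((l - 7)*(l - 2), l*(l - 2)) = l - 2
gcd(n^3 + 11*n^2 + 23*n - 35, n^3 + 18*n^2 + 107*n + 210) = n^2 + 12*n + 35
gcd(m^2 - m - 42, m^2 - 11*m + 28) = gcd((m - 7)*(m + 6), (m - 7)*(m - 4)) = m - 7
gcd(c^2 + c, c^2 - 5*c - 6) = c + 1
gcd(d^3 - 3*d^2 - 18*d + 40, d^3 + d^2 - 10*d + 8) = d^2 + 2*d - 8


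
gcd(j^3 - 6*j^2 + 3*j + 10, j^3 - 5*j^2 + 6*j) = j - 2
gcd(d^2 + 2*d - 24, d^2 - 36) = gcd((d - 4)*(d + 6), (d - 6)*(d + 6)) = d + 6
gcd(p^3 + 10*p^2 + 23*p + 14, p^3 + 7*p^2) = p + 7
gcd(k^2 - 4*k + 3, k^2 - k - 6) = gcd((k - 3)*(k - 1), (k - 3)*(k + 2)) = k - 3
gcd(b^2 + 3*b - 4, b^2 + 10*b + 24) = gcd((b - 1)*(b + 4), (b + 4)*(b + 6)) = b + 4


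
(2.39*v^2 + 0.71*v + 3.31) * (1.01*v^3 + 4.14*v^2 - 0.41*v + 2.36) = 2.4139*v^5 + 10.6117*v^4 + 5.3026*v^3 + 19.0527*v^2 + 0.3185*v + 7.8116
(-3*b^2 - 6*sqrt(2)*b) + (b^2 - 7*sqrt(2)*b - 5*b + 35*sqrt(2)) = -2*b^2 - 13*sqrt(2)*b - 5*b + 35*sqrt(2)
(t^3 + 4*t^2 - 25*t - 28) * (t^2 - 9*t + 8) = t^5 - 5*t^4 - 53*t^3 + 229*t^2 + 52*t - 224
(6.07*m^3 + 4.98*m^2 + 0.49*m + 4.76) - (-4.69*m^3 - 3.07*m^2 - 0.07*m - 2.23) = 10.76*m^3 + 8.05*m^2 + 0.56*m + 6.99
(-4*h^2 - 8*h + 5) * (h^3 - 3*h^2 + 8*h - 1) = -4*h^5 + 4*h^4 - 3*h^3 - 75*h^2 + 48*h - 5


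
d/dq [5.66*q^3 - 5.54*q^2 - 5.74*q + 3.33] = 16.98*q^2 - 11.08*q - 5.74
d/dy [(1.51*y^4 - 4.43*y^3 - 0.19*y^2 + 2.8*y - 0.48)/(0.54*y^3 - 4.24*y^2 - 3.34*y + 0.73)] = (0.8154*y^6 - 12.8048*y^5 + 3.75559999999999*y^4 + 30.9776*y^3 + 3.5825*y^2 - 4.3478*y + 0.4408)/(0.2916*y^6 - 4.5792*y^5 + 14.3704*y^4 + 29.1116*y^3 + 4.9652*y^2 - 4.8764*y + 0.5329)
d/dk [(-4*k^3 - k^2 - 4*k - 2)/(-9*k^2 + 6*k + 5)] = 2*(18*k^4 - 24*k^3 - 51*k^2 - 23*k - 4)/(81*k^4 - 108*k^3 - 54*k^2 + 60*k + 25)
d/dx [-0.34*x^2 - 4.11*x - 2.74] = -0.68*x - 4.11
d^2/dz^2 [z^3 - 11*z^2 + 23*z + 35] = 6*z - 22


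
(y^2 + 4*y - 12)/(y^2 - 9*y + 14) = (y + 6)/(y - 7)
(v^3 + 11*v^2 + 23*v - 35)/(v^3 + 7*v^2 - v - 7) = (v + 5)/(v + 1)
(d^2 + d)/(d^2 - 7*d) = (d + 1)/(d - 7)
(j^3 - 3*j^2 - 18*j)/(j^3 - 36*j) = (j + 3)/(j + 6)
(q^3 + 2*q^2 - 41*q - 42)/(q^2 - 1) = (q^2 + q - 42)/(q - 1)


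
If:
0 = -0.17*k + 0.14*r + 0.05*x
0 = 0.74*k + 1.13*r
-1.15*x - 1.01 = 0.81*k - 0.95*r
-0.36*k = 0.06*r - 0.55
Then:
No Solution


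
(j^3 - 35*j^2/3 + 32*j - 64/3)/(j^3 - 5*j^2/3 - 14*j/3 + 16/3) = (j - 8)/(j + 2)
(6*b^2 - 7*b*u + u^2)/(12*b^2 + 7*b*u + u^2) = (6*b^2 - 7*b*u + u^2)/(12*b^2 + 7*b*u + u^2)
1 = 1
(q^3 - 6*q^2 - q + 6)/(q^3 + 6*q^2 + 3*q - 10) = (q^2 - 5*q - 6)/(q^2 + 7*q + 10)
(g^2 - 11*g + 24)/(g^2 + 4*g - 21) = (g - 8)/(g + 7)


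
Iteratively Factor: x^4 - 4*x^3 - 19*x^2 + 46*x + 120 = (x - 4)*(x^3 - 19*x - 30) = (x - 4)*(x + 3)*(x^2 - 3*x - 10) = (x - 5)*(x - 4)*(x + 3)*(x + 2)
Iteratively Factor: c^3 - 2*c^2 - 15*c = (c)*(c^2 - 2*c - 15) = c*(c - 5)*(c + 3)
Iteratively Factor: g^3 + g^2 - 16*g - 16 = (g + 4)*(g^2 - 3*g - 4) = (g + 1)*(g + 4)*(g - 4)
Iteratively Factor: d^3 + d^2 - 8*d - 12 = (d + 2)*(d^2 - d - 6) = (d - 3)*(d + 2)*(d + 2)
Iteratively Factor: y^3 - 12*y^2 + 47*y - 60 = (y - 5)*(y^2 - 7*y + 12) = (y - 5)*(y - 3)*(y - 4)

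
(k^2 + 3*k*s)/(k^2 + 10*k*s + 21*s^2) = k/(k + 7*s)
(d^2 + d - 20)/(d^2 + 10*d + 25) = (d - 4)/(d + 5)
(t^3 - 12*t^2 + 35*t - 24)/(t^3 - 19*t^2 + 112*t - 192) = (t - 1)/(t - 8)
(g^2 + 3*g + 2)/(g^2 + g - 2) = (g + 1)/(g - 1)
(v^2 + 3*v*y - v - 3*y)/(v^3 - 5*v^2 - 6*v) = (-v^2 - 3*v*y + v + 3*y)/(v*(-v^2 + 5*v + 6))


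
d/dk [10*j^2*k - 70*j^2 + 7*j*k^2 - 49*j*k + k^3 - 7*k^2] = 10*j^2 + 14*j*k - 49*j + 3*k^2 - 14*k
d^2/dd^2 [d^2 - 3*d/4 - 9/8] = 2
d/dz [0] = 0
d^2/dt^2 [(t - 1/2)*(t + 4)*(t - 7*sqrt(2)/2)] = 6*t - 7*sqrt(2) + 7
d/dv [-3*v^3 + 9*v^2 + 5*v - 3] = -9*v^2 + 18*v + 5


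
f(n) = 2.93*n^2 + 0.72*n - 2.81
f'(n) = 5.86*n + 0.72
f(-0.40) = -2.63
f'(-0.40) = -1.62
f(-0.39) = -2.65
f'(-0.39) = -1.57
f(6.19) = 113.91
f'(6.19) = 36.99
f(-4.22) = 46.33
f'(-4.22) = -24.01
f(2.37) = 15.35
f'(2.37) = 14.61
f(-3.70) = 34.64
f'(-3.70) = -20.96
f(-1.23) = 0.74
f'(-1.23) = -6.49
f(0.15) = -2.64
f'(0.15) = 1.60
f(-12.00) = 410.47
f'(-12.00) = -69.60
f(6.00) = 106.99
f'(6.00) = 35.88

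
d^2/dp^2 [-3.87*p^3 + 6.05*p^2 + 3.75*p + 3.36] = 12.1 - 23.22*p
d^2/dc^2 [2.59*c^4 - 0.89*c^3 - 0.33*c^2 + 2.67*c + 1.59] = 31.08*c^2 - 5.34*c - 0.66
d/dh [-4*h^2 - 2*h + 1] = -8*h - 2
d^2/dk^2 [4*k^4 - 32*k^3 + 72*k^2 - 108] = 48*k^2 - 192*k + 144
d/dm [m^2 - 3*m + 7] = 2*m - 3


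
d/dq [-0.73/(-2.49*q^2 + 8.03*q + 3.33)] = (5.8619 - 3.6354*q)/(-2.49*q^2 + 8.03*q + 3.33)^2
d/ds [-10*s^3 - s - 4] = -30*s^2 - 1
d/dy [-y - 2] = -1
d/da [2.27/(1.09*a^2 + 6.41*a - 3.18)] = (-4.9486*a - 14.5507)/(1.09*a^2 + 6.41*a - 3.18)^2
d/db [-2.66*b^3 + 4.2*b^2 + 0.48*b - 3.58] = -7.98*b^2 + 8.4*b + 0.48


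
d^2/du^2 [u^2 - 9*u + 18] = 2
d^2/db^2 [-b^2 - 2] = -2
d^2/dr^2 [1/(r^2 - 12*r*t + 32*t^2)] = 2*(-r^2 + 12*r*t - 32*t^2 + 4*(r - 6*t)^2)/(r^2 - 12*r*t + 32*t^2)^3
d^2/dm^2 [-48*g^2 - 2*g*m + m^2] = 2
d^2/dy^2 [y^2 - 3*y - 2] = 2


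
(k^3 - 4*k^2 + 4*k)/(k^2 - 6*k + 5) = k*(k^2 - 4*k + 4)/(k^2 - 6*k + 5)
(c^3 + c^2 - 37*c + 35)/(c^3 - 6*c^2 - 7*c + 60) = (c^2 + 6*c - 7)/(c^2 - c - 12)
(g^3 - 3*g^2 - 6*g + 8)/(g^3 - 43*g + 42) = (g^2 - 2*g - 8)/(g^2 + g - 42)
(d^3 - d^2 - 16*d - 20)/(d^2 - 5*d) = d + 4 + 4/d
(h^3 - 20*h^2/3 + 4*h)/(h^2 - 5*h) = (h^2 - 20*h/3 + 4)/(h - 5)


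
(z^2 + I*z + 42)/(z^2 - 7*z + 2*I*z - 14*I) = (z^2 + I*z + 42)/(z^2 + z*(-7 + 2*I) - 14*I)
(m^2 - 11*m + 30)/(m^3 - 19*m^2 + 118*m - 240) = 1/(m - 8)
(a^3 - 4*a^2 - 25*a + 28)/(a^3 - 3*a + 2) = (a^2 - 3*a - 28)/(a^2 + a - 2)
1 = 1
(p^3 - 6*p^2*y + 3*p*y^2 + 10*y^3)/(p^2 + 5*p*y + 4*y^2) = (p^2 - 7*p*y + 10*y^2)/(p + 4*y)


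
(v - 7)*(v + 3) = v^2 - 4*v - 21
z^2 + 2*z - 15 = (z - 3)*(z + 5)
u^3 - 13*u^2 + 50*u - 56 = (u - 7)*(u - 4)*(u - 2)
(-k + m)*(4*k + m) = -4*k^2 + 3*k*m + m^2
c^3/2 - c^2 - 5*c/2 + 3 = (c/2 + 1)*(c - 3)*(c - 1)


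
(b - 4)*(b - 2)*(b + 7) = b^3 + b^2 - 34*b + 56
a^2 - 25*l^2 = (a - 5*l)*(a + 5*l)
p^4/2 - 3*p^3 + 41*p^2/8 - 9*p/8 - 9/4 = (p/2 + 1/4)*(p - 3)*(p - 2)*(p - 3/2)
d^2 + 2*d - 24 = (d - 4)*(d + 6)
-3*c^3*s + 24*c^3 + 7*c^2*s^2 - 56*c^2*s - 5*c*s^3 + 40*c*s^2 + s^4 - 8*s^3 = (-3*c + s)*(-c + s)^2*(s - 8)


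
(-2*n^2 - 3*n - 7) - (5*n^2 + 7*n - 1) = -7*n^2 - 10*n - 6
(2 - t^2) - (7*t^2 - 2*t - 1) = -8*t^2 + 2*t + 3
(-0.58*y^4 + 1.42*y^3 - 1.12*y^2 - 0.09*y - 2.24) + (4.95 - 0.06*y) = -0.58*y^4 + 1.42*y^3 - 1.12*y^2 - 0.15*y + 2.71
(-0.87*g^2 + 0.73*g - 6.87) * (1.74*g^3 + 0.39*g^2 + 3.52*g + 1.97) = -1.5138*g^5 + 0.9309*g^4 - 14.7315*g^3 - 1.8236*g^2 - 22.7443*g - 13.5339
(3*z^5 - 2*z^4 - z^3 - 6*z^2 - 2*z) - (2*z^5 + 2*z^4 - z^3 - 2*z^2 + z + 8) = z^5 - 4*z^4 - 4*z^2 - 3*z - 8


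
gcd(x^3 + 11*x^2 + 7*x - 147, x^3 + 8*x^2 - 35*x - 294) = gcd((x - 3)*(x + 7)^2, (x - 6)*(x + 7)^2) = x^2 + 14*x + 49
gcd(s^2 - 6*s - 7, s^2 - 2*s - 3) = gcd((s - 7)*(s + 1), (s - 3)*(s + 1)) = s + 1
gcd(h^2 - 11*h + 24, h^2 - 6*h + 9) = h - 3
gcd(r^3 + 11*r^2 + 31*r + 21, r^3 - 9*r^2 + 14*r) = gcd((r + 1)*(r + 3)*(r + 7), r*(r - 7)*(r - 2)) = 1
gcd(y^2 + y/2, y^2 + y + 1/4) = y + 1/2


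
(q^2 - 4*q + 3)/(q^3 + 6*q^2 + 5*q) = (q^2 - 4*q + 3)/(q*(q^2 + 6*q + 5))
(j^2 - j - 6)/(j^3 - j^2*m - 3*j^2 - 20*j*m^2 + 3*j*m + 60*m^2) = (j + 2)/(j^2 - j*m - 20*m^2)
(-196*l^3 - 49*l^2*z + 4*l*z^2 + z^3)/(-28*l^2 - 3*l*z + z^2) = 7*l + z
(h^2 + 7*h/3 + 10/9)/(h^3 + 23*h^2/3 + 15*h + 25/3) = (h + 2/3)/(h^2 + 6*h + 5)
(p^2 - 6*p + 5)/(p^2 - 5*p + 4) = (p - 5)/(p - 4)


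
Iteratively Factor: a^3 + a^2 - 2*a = (a + 2)*(a^2 - a) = (a - 1)*(a + 2)*(a)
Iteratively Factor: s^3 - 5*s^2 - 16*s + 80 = (s - 4)*(s^2 - s - 20) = (s - 4)*(s + 4)*(s - 5)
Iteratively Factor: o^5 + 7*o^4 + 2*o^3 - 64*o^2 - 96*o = (o + 2)*(o^4 + 5*o^3 - 8*o^2 - 48*o) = (o + 2)*(o + 4)*(o^3 + o^2 - 12*o) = (o - 3)*(o + 2)*(o + 4)*(o^2 + 4*o) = (o - 3)*(o + 2)*(o + 4)^2*(o)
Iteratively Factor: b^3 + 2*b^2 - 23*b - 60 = (b - 5)*(b^2 + 7*b + 12) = (b - 5)*(b + 4)*(b + 3)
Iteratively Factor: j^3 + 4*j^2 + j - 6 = (j + 2)*(j^2 + 2*j - 3) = (j - 1)*(j + 2)*(j + 3)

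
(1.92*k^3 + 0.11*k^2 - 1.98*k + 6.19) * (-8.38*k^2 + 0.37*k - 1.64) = -16.0896*k^5 - 0.2114*k^4 + 13.4843*k^3 - 52.7852*k^2 + 5.5375*k - 10.1516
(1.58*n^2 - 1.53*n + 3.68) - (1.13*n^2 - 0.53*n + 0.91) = 0.45*n^2 - 1.0*n + 2.77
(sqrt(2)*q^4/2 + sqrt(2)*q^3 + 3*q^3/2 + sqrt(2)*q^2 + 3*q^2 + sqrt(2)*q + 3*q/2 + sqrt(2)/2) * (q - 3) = sqrt(2)*q^5/2 - sqrt(2)*q^4/2 + 3*q^4/2 - 2*sqrt(2)*q^3 - 3*q^3/2 - 15*q^2/2 - 2*sqrt(2)*q^2 - 9*q/2 - 5*sqrt(2)*q/2 - 3*sqrt(2)/2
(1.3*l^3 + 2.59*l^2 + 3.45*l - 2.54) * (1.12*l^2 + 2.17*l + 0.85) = 1.456*l^5 + 5.7218*l^4 + 10.5893*l^3 + 6.8432*l^2 - 2.5793*l - 2.159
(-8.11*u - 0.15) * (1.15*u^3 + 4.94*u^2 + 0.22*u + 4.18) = -9.3265*u^4 - 40.2359*u^3 - 2.5252*u^2 - 33.9328*u - 0.627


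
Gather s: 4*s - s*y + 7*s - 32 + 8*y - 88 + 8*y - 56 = s*(11 - y) + 16*y - 176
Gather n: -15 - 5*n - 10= -5*n - 25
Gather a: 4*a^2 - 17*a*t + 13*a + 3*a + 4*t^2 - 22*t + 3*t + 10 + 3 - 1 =4*a^2 + a*(16 - 17*t) + 4*t^2 - 19*t + 12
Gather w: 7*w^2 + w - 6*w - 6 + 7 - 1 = 7*w^2 - 5*w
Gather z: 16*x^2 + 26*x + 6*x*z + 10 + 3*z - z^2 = 16*x^2 + 26*x - z^2 + z*(6*x + 3) + 10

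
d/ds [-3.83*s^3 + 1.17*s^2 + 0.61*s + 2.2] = -11.49*s^2 + 2.34*s + 0.61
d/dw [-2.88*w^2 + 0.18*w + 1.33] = 0.18 - 5.76*w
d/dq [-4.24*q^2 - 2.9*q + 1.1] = -8.48*q - 2.9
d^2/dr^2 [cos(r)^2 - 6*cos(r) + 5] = 6*cos(r) - 2*cos(2*r)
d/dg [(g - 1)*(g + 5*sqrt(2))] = 2*g - 1 + 5*sqrt(2)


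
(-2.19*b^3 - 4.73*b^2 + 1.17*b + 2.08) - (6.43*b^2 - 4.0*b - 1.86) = -2.19*b^3 - 11.16*b^2 + 5.17*b + 3.94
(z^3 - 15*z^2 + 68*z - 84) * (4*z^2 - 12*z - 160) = 4*z^5 - 72*z^4 + 292*z^3 + 1248*z^2 - 9872*z + 13440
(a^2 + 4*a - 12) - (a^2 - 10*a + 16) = 14*a - 28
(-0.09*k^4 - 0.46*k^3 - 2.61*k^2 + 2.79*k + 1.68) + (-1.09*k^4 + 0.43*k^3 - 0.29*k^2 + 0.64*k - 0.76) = -1.18*k^4 - 0.03*k^3 - 2.9*k^2 + 3.43*k + 0.92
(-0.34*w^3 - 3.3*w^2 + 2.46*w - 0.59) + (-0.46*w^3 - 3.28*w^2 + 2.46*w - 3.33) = -0.8*w^3 - 6.58*w^2 + 4.92*w - 3.92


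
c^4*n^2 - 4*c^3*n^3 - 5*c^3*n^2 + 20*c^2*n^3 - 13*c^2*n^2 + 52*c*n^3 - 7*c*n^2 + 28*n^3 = (c - 7)*(c - 4*n)*(c*n + n)^2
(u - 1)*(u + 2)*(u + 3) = u^3 + 4*u^2 + u - 6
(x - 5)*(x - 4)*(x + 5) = x^3 - 4*x^2 - 25*x + 100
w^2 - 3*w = w*(w - 3)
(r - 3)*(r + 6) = r^2 + 3*r - 18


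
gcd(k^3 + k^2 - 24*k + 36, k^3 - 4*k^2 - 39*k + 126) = k^2 + 3*k - 18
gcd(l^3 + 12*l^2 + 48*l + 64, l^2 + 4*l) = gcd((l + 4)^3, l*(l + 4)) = l + 4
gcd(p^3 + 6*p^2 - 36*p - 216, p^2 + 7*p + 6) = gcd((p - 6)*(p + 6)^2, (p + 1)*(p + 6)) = p + 6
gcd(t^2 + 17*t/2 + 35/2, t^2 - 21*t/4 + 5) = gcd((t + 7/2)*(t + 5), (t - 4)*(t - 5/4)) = 1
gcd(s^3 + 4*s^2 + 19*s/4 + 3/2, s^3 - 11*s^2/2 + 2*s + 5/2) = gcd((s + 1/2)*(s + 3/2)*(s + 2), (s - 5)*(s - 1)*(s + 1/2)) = s + 1/2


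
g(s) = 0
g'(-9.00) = 0.00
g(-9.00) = 0.00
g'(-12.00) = 0.00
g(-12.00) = 0.00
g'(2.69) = 0.00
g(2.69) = 0.00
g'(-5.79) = 0.00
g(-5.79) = 0.00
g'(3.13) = 0.00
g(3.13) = 0.00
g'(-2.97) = 0.00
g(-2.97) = 0.00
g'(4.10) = 0.00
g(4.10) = 0.00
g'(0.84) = 0.00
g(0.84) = 0.00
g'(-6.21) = 0.00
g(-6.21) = 0.00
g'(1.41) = 0.00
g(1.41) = 0.00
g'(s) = 0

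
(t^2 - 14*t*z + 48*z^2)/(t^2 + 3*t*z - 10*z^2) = (t^2 - 14*t*z + 48*z^2)/(t^2 + 3*t*z - 10*z^2)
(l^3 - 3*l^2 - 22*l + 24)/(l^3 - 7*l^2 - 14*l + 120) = (l - 1)/(l - 5)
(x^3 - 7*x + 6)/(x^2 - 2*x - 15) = (x^2 - 3*x + 2)/(x - 5)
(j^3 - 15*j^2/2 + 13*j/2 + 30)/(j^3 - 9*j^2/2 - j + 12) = (j - 5)/(j - 2)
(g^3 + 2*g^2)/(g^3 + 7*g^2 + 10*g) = g/(g + 5)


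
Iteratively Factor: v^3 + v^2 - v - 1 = (v + 1)*(v^2 - 1) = (v - 1)*(v + 1)*(v + 1)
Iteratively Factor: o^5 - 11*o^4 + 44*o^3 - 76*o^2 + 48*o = (o - 2)*(o^4 - 9*o^3 + 26*o^2 - 24*o) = (o - 2)^2*(o^3 - 7*o^2 + 12*o) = o*(o - 2)^2*(o^2 - 7*o + 12) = o*(o - 3)*(o - 2)^2*(o - 4)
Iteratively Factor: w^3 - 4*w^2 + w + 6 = (w - 3)*(w^2 - w - 2) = (w - 3)*(w - 2)*(w + 1)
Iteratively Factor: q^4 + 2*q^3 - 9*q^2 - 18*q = (q - 3)*(q^3 + 5*q^2 + 6*q) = q*(q - 3)*(q^2 + 5*q + 6) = q*(q - 3)*(q + 2)*(q + 3)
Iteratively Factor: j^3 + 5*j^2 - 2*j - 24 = (j + 4)*(j^2 + j - 6) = (j - 2)*(j + 4)*(j + 3)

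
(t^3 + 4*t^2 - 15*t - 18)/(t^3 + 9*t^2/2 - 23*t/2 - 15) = 2*(t - 3)/(2*t - 5)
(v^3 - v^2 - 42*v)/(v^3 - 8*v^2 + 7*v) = (v + 6)/(v - 1)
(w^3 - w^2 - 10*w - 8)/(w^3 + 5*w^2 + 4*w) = (w^2 - 2*w - 8)/(w*(w + 4))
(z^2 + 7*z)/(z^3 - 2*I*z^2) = (z + 7)/(z*(z - 2*I))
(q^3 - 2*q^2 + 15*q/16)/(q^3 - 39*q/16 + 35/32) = 2*q*(4*q - 3)/(8*q^2 + 10*q - 7)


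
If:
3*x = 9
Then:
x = 3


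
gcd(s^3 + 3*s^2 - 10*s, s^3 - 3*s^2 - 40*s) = s^2 + 5*s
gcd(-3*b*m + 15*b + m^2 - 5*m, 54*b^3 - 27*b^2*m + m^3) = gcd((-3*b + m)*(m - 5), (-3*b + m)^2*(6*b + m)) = 3*b - m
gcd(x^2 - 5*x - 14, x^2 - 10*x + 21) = x - 7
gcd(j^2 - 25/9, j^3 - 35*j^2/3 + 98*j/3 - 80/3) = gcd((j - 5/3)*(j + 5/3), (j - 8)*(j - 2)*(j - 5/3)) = j - 5/3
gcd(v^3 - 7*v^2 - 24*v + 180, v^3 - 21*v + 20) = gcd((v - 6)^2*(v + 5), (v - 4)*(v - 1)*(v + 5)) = v + 5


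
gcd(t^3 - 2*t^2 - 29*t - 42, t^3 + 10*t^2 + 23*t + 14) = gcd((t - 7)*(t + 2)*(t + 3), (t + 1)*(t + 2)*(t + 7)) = t + 2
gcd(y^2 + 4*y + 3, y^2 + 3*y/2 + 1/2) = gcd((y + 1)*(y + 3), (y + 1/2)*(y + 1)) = y + 1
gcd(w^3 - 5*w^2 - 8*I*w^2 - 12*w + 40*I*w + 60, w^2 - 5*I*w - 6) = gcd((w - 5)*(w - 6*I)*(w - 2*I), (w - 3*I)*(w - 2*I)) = w - 2*I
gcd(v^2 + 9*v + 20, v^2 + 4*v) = v + 4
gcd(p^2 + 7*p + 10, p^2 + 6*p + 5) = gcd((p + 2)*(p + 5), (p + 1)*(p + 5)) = p + 5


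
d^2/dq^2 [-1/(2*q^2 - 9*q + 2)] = 2*(4*q^2 - 18*q - (4*q - 9)^2 + 4)/(2*q^2 - 9*q + 2)^3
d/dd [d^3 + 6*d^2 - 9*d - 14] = 3*d^2 + 12*d - 9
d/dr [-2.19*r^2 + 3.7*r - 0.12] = 3.7 - 4.38*r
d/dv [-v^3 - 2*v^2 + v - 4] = -3*v^2 - 4*v + 1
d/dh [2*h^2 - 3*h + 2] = 4*h - 3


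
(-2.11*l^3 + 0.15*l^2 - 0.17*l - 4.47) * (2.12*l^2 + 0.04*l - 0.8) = -4.4732*l^5 + 0.2336*l^4 + 1.3336*l^3 - 9.6032*l^2 - 0.0428*l + 3.576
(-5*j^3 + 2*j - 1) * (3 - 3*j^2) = 15*j^5 - 21*j^3 + 3*j^2 + 6*j - 3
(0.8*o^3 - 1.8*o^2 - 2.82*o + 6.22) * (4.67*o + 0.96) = 3.736*o^4 - 7.638*o^3 - 14.8974*o^2 + 26.3402*o + 5.9712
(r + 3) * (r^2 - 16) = r^3 + 3*r^2 - 16*r - 48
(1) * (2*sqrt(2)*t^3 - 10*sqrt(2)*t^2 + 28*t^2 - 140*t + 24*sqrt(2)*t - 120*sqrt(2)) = 2*sqrt(2)*t^3 - 10*sqrt(2)*t^2 + 28*t^2 - 140*t + 24*sqrt(2)*t - 120*sqrt(2)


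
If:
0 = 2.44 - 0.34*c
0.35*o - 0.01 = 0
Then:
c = 7.18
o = 0.03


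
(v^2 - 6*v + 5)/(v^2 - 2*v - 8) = (-v^2 + 6*v - 5)/(-v^2 + 2*v + 8)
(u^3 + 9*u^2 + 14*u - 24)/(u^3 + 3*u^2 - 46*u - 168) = (u - 1)/(u - 7)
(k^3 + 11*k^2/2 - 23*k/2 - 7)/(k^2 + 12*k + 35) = (k^2 - 3*k/2 - 1)/(k + 5)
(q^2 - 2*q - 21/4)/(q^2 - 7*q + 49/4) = (2*q + 3)/(2*q - 7)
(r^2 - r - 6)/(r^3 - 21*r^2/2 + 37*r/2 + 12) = 2*(r + 2)/(2*r^2 - 15*r - 8)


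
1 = 1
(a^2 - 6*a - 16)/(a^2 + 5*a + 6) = (a - 8)/(a + 3)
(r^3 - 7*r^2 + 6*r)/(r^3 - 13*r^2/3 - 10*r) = 3*(r - 1)/(3*r + 5)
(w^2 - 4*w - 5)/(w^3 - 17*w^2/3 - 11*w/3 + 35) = 3*(w + 1)/(3*w^2 - 2*w - 21)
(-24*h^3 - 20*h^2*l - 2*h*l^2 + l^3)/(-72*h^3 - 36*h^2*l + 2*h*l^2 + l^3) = (2*h + l)/(6*h + l)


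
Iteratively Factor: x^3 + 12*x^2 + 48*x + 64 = (x + 4)*(x^2 + 8*x + 16) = (x + 4)^2*(x + 4)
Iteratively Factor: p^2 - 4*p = (p)*(p - 4)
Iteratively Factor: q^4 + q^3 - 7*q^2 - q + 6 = (q - 1)*(q^3 + 2*q^2 - 5*q - 6) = (q - 1)*(q + 3)*(q^2 - q - 2) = (q - 2)*(q - 1)*(q + 3)*(q + 1)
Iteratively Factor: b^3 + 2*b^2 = (b)*(b^2 + 2*b) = b^2*(b + 2)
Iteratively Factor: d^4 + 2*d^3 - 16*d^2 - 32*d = (d + 4)*(d^3 - 2*d^2 - 8*d) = (d - 4)*(d + 4)*(d^2 + 2*d) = d*(d - 4)*(d + 4)*(d + 2)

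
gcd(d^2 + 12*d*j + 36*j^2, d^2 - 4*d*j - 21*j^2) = 1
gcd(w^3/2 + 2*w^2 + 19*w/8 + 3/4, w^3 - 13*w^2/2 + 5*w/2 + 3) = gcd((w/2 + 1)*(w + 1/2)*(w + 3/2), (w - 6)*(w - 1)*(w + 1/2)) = w + 1/2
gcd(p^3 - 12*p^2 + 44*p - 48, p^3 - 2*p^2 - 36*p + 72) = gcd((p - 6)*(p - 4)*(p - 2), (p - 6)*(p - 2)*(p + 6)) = p^2 - 8*p + 12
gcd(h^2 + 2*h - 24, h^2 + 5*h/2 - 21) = h + 6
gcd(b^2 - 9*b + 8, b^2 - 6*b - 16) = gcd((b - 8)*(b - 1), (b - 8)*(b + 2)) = b - 8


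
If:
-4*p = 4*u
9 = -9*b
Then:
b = -1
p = -u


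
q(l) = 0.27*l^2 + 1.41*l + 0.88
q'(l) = 0.54*l + 1.41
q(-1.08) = -0.33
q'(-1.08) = 0.83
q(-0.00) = 0.88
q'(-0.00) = 1.41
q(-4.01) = -0.43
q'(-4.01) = -0.76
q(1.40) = 3.38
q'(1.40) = 2.17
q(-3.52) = -0.74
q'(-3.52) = -0.49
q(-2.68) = -0.96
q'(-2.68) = -0.04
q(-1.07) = -0.32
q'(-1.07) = 0.83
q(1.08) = 2.72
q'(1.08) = 1.99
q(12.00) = 56.68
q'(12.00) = 7.89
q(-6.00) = 2.14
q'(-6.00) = -1.83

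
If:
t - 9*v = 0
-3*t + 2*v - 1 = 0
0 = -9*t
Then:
No Solution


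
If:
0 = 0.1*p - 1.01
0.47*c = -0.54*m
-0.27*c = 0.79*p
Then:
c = -29.55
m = 25.72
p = 10.10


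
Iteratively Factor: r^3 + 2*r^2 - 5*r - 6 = (r + 1)*(r^2 + r - 6) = (r + 1)*(r + 3)*(r - 2)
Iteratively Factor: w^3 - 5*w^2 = (w - 5)*(w^2) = w*(w - 5)*(w)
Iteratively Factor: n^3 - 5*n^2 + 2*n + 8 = (n - 4)*(n^2 - n - 2) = (n - 4)*(n + 1)*(n - 2)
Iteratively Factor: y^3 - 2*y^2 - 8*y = (y)*(y^2 - 2*y - 8) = y*(y + 2)*(y - 4)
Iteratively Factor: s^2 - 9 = (s + 3)*(s - 3)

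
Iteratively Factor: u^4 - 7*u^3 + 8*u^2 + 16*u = (u - 4)*(u^3 - 3*u^2 - 4*u) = (u - 4)^2*(u^2 + u) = (u - 4)^2*(u + 1)*(u)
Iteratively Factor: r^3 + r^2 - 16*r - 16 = (r + 4)*(r^2 - 3*r - 4) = (r - 4)*(r + 4)*(r + 1)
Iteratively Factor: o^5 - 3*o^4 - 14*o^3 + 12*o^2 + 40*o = (o - 5)*(o^4 + 2*o^3 - 4*o^2 - 8*o) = o*(o - 5)*(o^3 + 2*o^2 - 4*o - 8) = o*(o - 5)*(o - 2)*(o^2 + 4*o + 4) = o*(o - 5)*(o - 2)*(o + 2)*(o + 2)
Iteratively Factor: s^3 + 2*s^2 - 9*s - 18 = (s + 3)*(s^2 - s - 6) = (s + 2)*(s + 3)*(s - 3)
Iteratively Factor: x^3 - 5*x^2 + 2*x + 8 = (x + 1)*(x^2 - 6*x + 8) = (x - 2)*(x + 1)*(x - 4)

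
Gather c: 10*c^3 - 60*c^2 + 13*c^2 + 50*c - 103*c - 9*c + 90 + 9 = 10*c^3 - 47*c^2 - 62*c + 99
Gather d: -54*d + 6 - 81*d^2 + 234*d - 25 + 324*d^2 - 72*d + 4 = 243*d^2 + 108*d - 15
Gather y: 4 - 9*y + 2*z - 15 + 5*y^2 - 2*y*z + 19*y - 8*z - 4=5*y^2 + y*(10 - 2*z) - 6*z - 15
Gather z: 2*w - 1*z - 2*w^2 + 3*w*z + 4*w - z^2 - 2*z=-2*w^2 + 6*w - z^2 + z*(3*w - 3)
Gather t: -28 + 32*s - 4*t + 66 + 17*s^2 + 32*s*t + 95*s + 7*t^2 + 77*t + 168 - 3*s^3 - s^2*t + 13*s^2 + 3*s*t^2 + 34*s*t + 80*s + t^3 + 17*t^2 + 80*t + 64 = -3*s^3 + 30*s^2 + 207*s + t^3 + t^2*(3*s + 24) + t*(-s^2 + 66*s + 153) + 270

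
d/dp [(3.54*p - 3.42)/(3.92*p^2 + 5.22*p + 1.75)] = (-13.8768*p^2 + 26.8128*p + 24.0474)/(15.3664*p^4 + 40.9248*p^3 + 40.9684*p^2 + 18.27*p + 3.0625)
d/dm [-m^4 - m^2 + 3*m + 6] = -4*m^3 - 2*m + 3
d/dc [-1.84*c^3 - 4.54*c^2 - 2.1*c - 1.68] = -5.52*c^2 - 9.08*c - 2.1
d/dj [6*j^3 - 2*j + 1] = 18*j^2 - 2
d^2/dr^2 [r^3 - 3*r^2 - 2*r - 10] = 6*r - 6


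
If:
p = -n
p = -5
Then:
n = 5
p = -5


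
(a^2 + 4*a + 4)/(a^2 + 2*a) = (a + 2)/a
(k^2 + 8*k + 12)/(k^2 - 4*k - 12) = (k + 6)/(k - 6)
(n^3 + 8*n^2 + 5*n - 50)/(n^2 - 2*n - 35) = (n^2 + 3*n - 10)/(n - 7)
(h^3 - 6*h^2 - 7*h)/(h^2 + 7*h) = (h^2 - 6*h - 7)/(h + 7)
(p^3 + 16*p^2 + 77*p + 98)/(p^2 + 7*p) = p + 9 + 14/p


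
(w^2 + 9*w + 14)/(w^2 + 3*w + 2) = (w + 7)/(w + 1)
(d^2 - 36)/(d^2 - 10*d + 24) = (d + 6)/(d - 4)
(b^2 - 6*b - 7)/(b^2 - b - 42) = (b + 1)/(b + 6)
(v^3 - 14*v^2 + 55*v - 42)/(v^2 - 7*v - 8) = (-v^3 + 14*v^2 - 55*v + 42)/(-v^2 + 7*v + 8)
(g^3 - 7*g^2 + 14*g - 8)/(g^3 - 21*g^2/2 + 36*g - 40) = 2*(g^2 - 3*g + 2)/(2*g^2 - 13*g + 20)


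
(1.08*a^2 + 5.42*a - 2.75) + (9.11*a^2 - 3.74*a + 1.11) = 10.19*a^2 + 1.68*a - 1.64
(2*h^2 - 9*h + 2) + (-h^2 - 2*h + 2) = h^2 - 11*h + 4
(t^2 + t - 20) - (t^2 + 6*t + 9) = -5*t - 29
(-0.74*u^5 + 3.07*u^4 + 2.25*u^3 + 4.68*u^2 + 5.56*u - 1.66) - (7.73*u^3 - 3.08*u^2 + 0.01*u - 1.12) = -0.74*u^5 + 3.07*u^4 - 5.48*u^3 + 7.76*u^2 + 5.55*u - 0.54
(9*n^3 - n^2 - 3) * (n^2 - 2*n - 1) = 9*n^5 - 19*n^4 - 7*n^3 - 2*n^2 + 6*n + 3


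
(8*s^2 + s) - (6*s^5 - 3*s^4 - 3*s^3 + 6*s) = -6*s^5 + 3*s^4 + 3*s^3 + 8*s^2 - 5*s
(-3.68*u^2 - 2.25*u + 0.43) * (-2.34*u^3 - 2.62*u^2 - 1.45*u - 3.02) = 8.6112*u^5 + 14.9066*u^4 + 10.2248*u^3 + 13.2495*u^2 + 6.1715*u - 1.2986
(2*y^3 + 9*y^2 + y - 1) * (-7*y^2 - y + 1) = -14*y^5 - 65*y^4 - 14*y^3 + 15*y^2 + 2*y - 1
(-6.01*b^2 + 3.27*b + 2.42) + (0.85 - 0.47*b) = -6.01*b^2 + 2.8*b + 3.27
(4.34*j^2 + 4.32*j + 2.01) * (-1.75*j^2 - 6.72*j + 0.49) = -7.595*j^4 - 36.7248*j^3 - 30.4213*j^2 - 11.3904*j + 0.9849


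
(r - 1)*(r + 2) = r^2 + r - 2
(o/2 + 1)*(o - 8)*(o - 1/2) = o^3/2 - 13*o^2/4 - 13*o/2 + 4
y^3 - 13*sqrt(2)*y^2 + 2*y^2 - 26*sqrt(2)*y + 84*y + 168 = (y + 2)*(y - 7*sqrt(2))*(y - 6*sqrt(2))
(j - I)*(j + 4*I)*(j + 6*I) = j^3 + 9*I*j^2 - 14*j + 24*I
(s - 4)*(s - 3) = s^2 - 7*s + 12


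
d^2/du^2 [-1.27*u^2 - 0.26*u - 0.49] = -2.54000000000000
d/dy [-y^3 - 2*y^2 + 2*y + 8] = -3*y^2 - 4*y + 2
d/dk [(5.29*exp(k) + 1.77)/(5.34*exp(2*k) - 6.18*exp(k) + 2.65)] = (-28.2486*exp(2*k) - 18.9036*exp(k) + 24.9571)*exp(k)/(28.5156*exp(4*k) - 66.0024*exp(3*k) + 66.4944*exp(2*k) - 32.754*exp(k) + 7.0225)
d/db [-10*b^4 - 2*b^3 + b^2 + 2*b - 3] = -40*b^3 - 6*b^2 + 2*b + 2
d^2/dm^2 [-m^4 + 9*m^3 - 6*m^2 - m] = -12*m^2 + 54*m - 12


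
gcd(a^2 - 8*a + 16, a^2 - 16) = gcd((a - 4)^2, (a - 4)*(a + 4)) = a - 4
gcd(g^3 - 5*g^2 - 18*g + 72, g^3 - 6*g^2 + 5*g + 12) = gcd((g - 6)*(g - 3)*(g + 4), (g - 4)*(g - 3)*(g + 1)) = g - 3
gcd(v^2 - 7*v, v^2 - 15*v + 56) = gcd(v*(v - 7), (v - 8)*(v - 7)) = v - 7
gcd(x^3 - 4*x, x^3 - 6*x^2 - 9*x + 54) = 1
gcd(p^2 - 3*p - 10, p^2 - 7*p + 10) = p - 5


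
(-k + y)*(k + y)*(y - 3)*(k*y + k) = -k^3*y^2 + 2*k^3*y + 3*k^3 + k*y^4 - 2*k*y^3 - 3*k*y^2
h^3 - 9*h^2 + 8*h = h*(h - 8)*(h - 1)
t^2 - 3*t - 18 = (t - 6)*(t + 3)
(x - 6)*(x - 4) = x^2 - 10*x + 24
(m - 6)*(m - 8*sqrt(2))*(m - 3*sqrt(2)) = m^3 - 11*sqrt(2)*m^2 - 6*m^2 + 48*m + 66*sqrt(2)*m - 288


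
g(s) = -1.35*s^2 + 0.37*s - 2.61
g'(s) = 0.37 - 2.7*s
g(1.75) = -6.10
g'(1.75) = -4.36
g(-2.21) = -10.02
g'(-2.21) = 6.34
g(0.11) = -2.59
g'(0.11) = 0.07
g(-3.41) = -19.57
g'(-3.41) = 9.58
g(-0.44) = -3.03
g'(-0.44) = 1.56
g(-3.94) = -25.02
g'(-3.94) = 11.01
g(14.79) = -292.44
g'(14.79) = -39.56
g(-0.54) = -3.20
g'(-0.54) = 1.83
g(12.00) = -192.57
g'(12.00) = -32.03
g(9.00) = -108.63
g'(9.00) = -23.93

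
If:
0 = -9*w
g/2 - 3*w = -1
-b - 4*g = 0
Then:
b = 8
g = -2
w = 0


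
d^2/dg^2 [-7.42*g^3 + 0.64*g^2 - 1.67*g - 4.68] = 1.28 - 44.52*g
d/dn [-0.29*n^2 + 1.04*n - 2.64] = 1.04 - 0.58*n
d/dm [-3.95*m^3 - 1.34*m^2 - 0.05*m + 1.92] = -11.85*m^2 - 2.68*m - 0.05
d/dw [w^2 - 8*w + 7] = 2*w - 8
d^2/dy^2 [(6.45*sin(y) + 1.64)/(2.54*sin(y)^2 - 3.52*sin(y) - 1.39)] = (-41.61282*sin(y)^5 - 99.990656*sin(y)^4 - 9.41984399999998*sin(y)^3 + 51.561312*sin(y)^2 + 44.218895*sin(y) - 10.89624)/(16.387064*sin(y)^6 - 68.128896*sin(y)^5 + 67.511676*sin(y)^4 + 30.952064*sin(y)^3 - 36.945366*sin(y)^2 - 20.402976*sin(y) - 2.685619)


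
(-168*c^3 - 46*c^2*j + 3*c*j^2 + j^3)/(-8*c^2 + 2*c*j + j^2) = (42*c^2 + c*j - j^2)/(2*c - j)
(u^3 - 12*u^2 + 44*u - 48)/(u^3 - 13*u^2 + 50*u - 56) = (u - 6)/(u - 7)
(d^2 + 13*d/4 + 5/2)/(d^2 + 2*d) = (d + 5/4)/d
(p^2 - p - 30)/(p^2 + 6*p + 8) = (p^2 - p - 30)/(p^2 + 6*p + 8)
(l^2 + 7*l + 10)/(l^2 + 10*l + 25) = (l + 2)/(l + 5)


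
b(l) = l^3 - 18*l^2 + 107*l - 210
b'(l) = 3*l^2 - 36*l + 107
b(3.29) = -17.19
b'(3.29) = 21.03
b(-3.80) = -931.39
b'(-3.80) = 287.12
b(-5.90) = -1673.26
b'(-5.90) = 423.83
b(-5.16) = -1378.77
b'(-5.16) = 372.64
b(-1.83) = -472.22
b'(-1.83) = 182.93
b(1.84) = -67.83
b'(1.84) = 50.92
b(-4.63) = -1190.53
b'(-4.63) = 337.99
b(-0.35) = -249.70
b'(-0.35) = 119.97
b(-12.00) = -5814.00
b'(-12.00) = 971.00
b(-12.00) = -5814.00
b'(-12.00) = 971.00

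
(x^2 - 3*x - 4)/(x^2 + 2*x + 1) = (x - 4)/(x + 1)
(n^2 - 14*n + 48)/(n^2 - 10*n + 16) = (n - 6)/(n - 2)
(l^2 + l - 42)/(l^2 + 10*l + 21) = (l - 6)/(l + 3)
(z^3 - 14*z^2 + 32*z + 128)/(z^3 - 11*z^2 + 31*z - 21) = (z^3 - 14*z^2 + 32*z + 128)/(z^3 - 11*z^2 + 31*z - 21)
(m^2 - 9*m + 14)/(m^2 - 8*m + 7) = (m - 2)/(m - 1)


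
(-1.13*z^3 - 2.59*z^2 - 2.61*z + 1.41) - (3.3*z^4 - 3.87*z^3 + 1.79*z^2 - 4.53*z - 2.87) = -3.3*z^4 + 2.74*z^3 - 4.38*z^2 + 1.92*z + 4.28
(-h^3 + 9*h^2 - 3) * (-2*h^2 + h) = 2*h^5 - 19*h^4 + 9*h^3 + 6*h^2 - 3*h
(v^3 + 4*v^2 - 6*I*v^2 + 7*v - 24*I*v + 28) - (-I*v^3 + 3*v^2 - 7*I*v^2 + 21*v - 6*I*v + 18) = v^3 + I*v^3 + v^2 + I*v^2 - 14*v - 18*I*v + 10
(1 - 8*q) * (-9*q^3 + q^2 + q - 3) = 72*q^4 - 17*q^3 - 7*q^2 + 25*q - 3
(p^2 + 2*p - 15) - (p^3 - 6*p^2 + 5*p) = -p^3 + 7*p^2 - 3*p - 15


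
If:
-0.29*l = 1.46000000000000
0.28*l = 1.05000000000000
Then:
No Solution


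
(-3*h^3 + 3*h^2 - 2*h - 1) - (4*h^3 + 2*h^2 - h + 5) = -7*h^3 + h^2 - h - 6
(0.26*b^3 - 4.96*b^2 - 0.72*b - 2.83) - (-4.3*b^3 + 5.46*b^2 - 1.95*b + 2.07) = 4.56*b^3 - 10.42*b^2 + 1.23*b - 4.9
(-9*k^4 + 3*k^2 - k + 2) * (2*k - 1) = -18*k^5 + 9*k^4 + 6*k^3 - 5*k^2 + 5*k - 2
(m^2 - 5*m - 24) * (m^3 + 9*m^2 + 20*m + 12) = m^5 + 4*m^4 - 49*m^3 - 304*m^2 - 540*m - 288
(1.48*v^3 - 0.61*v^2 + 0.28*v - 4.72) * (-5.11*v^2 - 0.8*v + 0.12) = -7.5628*v^5 + 1.9331*v^4 - 0.7652*v^3 + 23.822*v^2 + 3.8096*v - 0.5664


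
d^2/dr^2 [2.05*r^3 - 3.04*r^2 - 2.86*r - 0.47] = 12.3*r - 6.08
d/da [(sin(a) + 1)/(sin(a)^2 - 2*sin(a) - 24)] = (-2*sin(a) + cos(a)^2 - 23)*cos(a)/((sin(a) - 6)^2*(sin(a) + 4)^2)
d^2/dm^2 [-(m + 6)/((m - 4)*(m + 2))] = 2*(-m^3 - 18*m^2 + 12*m - 56)/(m^6 - 6*m^5 - 12*m^4 + 88*m^3 + 96*m^2 - 384*m - 512)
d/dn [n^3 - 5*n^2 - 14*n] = 3*n^2 - 10*n - 14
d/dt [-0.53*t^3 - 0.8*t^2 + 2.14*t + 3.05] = -1.59*t^2 - 1.6*t + 2.14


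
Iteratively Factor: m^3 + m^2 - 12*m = (m - 3)*(m^2 + 4*m) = m*(m - 3)*(m + 4)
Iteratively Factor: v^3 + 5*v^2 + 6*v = (v)*(v^2 + 5*v + 6) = v*(v + 3)*(v + 2)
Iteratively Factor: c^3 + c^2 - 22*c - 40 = (c + 2)*(c^2 - c - 20) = (c - 5)*(c + 2)*(c + 4)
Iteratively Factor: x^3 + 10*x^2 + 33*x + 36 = (x + 3)*(x^2 + 7*x + 12) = (x + 3)^2*(x + 4)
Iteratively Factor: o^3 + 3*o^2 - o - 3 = (o + 3)*(o^2 - 1) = (o + 1)*(o + 3)*(o - 1)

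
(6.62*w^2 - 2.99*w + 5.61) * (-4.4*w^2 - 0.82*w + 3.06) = -29.128*w^4 + 7.7276*w^3 - 1.975*w^2 - 13.7496*w + 17.1666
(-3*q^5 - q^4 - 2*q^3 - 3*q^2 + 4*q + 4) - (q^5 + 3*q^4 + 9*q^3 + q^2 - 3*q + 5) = -4*q^5 - 4*q^4 - 11*q^3 - 4*q^2 + 7*q - 1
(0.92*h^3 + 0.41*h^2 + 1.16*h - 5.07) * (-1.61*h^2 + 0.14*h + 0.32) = -1.4812*h^5 - 0.5313*h^4 - 1.5158*h^3 + 8.4563*h^2 - 0.3386*h - 1.6224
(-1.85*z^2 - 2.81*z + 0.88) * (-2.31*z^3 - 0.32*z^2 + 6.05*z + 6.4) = 4.2735*z^5 + 7.0831*z^4 - 12.3261*z^3 - 29.1221*z^2 - 12.66*z + 5.632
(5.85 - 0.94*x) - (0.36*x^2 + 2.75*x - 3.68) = -0.36*x^2 - 3.69*x + 9.53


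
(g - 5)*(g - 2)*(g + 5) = g^3 - 2*g^2 - 25*g + 50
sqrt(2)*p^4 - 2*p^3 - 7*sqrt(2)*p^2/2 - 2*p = p*(p - 2*sqrt(2))*(p + sqrt(2)/2)*(sqrt(2)*p + 1)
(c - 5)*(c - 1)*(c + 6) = c^3 - 31*c + 30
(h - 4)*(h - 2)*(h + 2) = h^3 - 4*h^2 - 4*h + 16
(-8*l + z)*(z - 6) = -8*l*z + 48*l + z^2 - 6*z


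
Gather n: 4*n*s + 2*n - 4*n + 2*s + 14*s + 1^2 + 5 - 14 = n*(4*s - 2) + 16*s - 8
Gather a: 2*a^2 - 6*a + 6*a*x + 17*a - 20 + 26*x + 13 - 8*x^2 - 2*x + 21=2*a^2 + a*(6*x + 11) - 8*x^2 + 24*x + 14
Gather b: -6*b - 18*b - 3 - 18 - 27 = -24*b - 48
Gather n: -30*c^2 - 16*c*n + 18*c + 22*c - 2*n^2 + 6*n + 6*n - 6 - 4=-30*c^2 + 40*c - 2*n^2 + n*(12 - 16*c) - 10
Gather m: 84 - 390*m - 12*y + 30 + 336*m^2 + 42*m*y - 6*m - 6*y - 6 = 336*m^2 + m*(42*y - 396) - 18*y + 108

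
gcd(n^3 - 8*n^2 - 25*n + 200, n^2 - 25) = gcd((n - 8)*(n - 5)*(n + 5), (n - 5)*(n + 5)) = n^2 - 25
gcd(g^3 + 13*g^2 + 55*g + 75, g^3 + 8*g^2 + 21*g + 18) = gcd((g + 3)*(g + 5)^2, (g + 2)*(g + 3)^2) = g + 3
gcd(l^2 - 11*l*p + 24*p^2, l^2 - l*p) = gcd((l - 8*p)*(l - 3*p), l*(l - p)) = 1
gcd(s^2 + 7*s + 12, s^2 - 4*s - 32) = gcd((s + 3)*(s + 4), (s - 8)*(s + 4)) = s + 4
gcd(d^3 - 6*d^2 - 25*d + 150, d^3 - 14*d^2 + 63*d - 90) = d^2 - 11*d + 30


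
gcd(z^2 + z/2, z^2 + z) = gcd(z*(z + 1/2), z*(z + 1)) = z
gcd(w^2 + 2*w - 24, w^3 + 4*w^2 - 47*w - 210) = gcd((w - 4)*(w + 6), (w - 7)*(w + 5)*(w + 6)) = w + 6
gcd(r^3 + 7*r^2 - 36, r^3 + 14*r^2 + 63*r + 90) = r^2 + 9*r + 18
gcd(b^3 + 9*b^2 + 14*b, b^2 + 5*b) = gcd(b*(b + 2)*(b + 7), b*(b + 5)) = b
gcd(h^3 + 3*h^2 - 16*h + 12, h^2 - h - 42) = h + 6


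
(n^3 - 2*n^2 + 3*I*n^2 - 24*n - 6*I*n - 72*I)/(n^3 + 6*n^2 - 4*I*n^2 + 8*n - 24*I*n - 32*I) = (n^2 + n*(-6 + 3*I) - 18*I)/(n^2 + n*(2 - 4*I) - 8*I)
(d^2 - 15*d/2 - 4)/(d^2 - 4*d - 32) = (d + 1/2)/(d + 4)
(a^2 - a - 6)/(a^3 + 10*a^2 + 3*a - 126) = (a + 2)/(a^2 + 13*a + 42)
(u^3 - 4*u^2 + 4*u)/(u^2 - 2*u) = u - 2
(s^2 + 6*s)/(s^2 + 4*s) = (s + 6)/(s + 4)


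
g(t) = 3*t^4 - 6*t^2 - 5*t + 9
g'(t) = 12*t^3 - 12*t - 5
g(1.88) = 15.87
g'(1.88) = 52.18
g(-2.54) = 107.86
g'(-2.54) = -171.16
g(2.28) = 47.48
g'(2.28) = 109.87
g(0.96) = 1.22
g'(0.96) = -5.90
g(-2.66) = 130.04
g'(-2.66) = -198.93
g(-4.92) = 1646.21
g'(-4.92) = -1375.11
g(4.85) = 1503.54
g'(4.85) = 1305.81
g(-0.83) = 10.44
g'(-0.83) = -1.90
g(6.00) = 3651.00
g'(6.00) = 2515.00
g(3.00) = 183.00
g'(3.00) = 283.00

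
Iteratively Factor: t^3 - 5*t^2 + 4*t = (t - 1)*(t^2 - 4*t) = t*(t - 1)*(t - 4)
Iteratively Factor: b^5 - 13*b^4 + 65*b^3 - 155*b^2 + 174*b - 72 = (b - 3)*(b^4 - 10*b^3 + 35*b^2 - 50*b + 24) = (b - 3)*(b - 2)*(b^3 - 8*b^2 + 19*b - 12) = (b - 4)*(b - 3)*(b - 2)*(b^2 - 4*b + 3) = (b - 4)*(b - 3)^2*(b - 2)*(b - 1)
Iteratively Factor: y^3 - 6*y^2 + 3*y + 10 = (y + 1)*(y^2 - 7*y + 10) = (y - 2)*(y + 1)*(y - 5)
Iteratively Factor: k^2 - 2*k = (k - 2)*(k)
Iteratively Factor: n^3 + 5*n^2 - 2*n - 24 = (n + 3)*(n^2 + 2*n - 8) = (n + 3)*(n + 4)*(n - 2)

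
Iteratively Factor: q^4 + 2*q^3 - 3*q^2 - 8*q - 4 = (q - 2)*(q^3 + 4*q^2 + 5*q + 2) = (q - 2)*(q + 1)*(q^2 + 3*q + 2) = (q - 2)*(q + 1)*(q + 2)*(q + 1)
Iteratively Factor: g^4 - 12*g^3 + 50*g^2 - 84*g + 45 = (g - 3)*(g^3 - 9*g^2 + 23*g - 15) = (g - 3)^2*(g^2 - 6*g + 5) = (g - 3)^2*(g - 1)*(g - 5)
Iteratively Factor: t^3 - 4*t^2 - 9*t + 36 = (t - 3)*(t^2 - t - 12) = (t - 3)*(t + 3)*(t - 4)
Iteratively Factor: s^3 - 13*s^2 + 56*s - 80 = (s - 4)*(s^2 - 9*s + 20) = (s - 5)*(s - 4)*(s - 4)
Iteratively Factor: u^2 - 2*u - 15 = (u - 5)*(u + 3)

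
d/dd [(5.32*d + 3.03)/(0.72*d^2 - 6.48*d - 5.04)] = (3.8304*d^2 - 34.4736*d - (1.44*d - 6.48)*(5.32*d + 3.03) - 26.8128)/(-0.72*d^2 + 6.48*d + 5.04)^2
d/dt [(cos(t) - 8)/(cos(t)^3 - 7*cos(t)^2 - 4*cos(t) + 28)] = (227*cos(t) - 31*cos(2*t) + cos(3*t) - 23)*sin(t)/(2*(cos(t)^3 - 7*cos(t)^2 - 4*cos(t) + 28)^2)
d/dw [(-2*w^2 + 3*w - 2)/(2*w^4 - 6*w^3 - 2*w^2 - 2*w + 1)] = (8*w^5 - 30*w^4 + 52*w^3 - 26*w^2 - 12*w - 1)/(4*w^8 - 24*w^7 + 28*w^6 + 16*w^5 + 32*w^4 - 4*w^3 - 4*w + 1)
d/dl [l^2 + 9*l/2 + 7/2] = 2*l + 9/2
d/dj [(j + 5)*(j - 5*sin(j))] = j - (j + 5)*(5*cos(j) - 1) - 5*sin(j)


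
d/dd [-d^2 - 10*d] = -2*d - 10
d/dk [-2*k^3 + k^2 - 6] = 2*k*(1 - 3*k)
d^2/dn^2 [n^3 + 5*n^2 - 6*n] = 6*n + 10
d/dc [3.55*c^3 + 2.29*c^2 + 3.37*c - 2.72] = 10.65*c^2 + 4.58*c + 3.37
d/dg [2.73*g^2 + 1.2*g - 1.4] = 5.46*g + 1.2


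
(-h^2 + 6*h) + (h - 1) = -h^2 + 7*h - 1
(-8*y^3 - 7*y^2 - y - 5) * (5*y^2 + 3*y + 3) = -40*y^5 - 59*y^4 - 50*y^3 - 49*y^2 - 18*y - 15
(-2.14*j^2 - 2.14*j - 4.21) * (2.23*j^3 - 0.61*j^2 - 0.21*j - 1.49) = -4.7722*j^5 - 3.4668*j^4 - 7.6335*j^3 + 6.2061*j^2 + 4.0727*j + 6.2729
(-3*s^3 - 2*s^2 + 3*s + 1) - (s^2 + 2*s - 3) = -3*s^3 - 3*s^2 + s + 4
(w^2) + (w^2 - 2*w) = 2*w^2 - 2*w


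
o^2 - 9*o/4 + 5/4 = (o - 5/4)*(o - 1)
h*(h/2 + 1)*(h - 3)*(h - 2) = h^4/2 - 3*h^3/2 - 2*h^2 + 6*h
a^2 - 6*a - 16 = (a - 8)*(a + 2)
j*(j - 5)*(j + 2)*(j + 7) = j^4 + 4*j^3 - 31*j^2 - 70*j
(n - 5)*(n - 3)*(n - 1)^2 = n^4 - 10*n^3 + 32*n^2 - 38*n + 15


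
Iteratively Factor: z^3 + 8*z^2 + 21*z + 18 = (z + 2)*(z^2 + 6*z + 9) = (z + 2)*(z + 3)*(z + 3)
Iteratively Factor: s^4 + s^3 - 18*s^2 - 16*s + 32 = (s - 1)*(s^3 + 2*s^2 - 16*s - 32) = (s - 1)*(s + 2)*(s^2 - 16) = (s - 4)*(s - 1)*(s + 2)*(s + 4)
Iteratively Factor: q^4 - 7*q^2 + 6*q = (q - 1)*(q^3 + q^2 - 6*q) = q*(q - 1)*(q^2 + q - 6) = q*(q - 2)*(q - 1)*(q + 3)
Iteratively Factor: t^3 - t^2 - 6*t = (t - 3)*(t^2 + 2*t) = (t - 3)*(t + 2)*(t)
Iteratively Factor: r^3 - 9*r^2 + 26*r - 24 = (r - 3)*(r^2 - 6*r + 8) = (r - 4)*(r - 3)*(r - 2)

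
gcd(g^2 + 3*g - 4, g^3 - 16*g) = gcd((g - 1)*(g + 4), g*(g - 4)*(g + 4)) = g + 4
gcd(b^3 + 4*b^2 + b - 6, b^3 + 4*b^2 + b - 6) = b^3 + 4*b^2 + b - 6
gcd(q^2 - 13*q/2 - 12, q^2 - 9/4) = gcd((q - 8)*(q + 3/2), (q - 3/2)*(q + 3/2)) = q + 3/2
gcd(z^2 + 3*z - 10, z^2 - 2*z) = z - 2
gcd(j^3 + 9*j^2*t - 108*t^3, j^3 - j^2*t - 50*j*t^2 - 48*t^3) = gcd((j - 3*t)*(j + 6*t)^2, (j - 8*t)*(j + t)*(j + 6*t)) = j + 6*t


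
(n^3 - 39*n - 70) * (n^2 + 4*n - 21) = n^5 + 4*n^4 - 60*n^3 - 226*n^2 + 539*n + 1470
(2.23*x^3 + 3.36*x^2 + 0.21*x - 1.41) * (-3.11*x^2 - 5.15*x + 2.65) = -6.9353*x^5 - 21.9341*x^4 - 12.0476*x^3 + 12.2076*x^2 + 7.818*x - 3.7365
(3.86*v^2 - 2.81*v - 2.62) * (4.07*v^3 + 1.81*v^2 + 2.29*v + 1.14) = 15.7102*v^5 - 4.4501*v^4 - 6.9101*v^3 - 6.7767*v^2 - 9.2032*v - 2.9868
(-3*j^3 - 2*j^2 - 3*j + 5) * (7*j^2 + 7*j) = -21*j^5 - 35*j^4 - 35*j^3 + 14*j^2 + 35*j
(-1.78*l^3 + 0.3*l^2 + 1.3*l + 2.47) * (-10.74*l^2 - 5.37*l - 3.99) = 19.1172*l^5 + 6.3366*l^4 - 8.4708*l^3 - 34.7058*l^2 - 18.4509*l - 9.8553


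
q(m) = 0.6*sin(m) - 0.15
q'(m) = 0.6*cos(m)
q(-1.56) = -0.75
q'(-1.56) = 0.01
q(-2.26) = -0.61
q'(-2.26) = -0.38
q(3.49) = -0.35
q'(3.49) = -0.56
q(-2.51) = -0.50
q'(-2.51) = -0.48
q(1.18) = 0.40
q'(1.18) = 0.23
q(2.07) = 0.38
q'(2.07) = -0.29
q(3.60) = -0.42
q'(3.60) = -0.54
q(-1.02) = -0.66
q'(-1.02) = 0.31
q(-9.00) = -0.40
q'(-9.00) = -0.55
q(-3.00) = -0.23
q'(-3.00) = -0.59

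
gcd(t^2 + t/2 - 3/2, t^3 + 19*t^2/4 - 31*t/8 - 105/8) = t + 3/2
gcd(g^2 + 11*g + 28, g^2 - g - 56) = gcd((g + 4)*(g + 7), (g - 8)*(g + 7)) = g + 7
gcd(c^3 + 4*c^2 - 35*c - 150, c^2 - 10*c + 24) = c - 6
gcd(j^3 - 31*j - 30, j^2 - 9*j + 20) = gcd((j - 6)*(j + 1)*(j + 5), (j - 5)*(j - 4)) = 1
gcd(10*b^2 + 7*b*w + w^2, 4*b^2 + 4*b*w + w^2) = 2*b + w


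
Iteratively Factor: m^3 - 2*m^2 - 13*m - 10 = (m - 5)*(m^2 + 3*m + 2) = (m - 5)*(m + 2)*(m + 1)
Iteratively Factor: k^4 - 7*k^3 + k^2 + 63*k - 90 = (k - 2)*(k^3 - 5*k^2 - 9*k + 45) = (k - 3)*(k - 2)*(k^2 - 2*k - 15) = (k - 5)*(k - 3)*(k - 2)*(k + 3)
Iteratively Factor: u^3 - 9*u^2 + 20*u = (u - 4)*(u^2 - 5*u) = (u - 5)*(u - 4)*(u)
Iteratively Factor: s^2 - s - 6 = (s + 2)*(s - 3)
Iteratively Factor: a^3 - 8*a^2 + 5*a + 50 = (a - 5)*(a^2 - 3*a - 10) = (a - 5)*(a + 2)*(a - 5)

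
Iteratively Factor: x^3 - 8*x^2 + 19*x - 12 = (x - 1)*(x^2 - 7*x + 12) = (x - 3)*(x - 1)*(x - 4)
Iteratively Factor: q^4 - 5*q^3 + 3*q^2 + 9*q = (q - 3)*(q^3 - 2*q^2 - 3*q) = q*(q - 3)*(q^2 - 2*q - 3) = q*(q - 3)^2*(q + 1)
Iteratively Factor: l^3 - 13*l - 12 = (l + 1)*(l^2 - l - 12) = (l - 4)*(l + 1)*(l + 3)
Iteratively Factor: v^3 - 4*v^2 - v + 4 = (v + 1)*(v^2 - 5*v + 4) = (v - 1)*(v + 1)*(v - 4)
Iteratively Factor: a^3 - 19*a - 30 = (a + 2)*(a^2 - 2*a - 15) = (a - 5)*(a + 2)*(a + 3)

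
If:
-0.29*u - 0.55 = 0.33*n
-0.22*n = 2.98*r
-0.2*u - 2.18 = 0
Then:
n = 7.91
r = -0.58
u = -10.90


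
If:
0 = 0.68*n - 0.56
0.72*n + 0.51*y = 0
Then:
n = 0.82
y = -1.16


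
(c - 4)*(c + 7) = c^2 + 3*c - 28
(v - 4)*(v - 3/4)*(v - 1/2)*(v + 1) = v^4 - 17*v^3/4 + v^2/8 + 31*v/8 - 3/2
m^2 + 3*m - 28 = (m - 4)*(m + 7)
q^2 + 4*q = q*(q + 4)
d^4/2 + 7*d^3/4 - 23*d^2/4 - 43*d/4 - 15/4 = (d/2 + 1/2)*(d - 3)*(d + 1/2)*(d + 5)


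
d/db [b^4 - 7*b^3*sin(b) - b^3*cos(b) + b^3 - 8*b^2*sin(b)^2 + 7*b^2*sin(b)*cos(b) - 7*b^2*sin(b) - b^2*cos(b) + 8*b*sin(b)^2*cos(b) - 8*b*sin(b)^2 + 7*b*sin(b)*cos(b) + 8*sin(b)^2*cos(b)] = b^3*sin(b) - 7*b^3*cos(b) + 4*b^3 - 20*b^2*sin(b) - 8*b^2*sin(2*b) - 10*b^2*cos(b) + 7*b^2*cos(2*b) + 3*b^2 - 18*b*sin(b) - b*sin(2*b) + 6*b*sin(3*b) + 15*b*cos(2*b) - 2*sqrt(2)*b*cos(b + pi/4) - 8*b - 2*sin(b) + 7*sin(2*b)/2 + 6*sin(3*b) + 2*cos(b) + 4*cos(2*b) - 2*cos(3*b) - 4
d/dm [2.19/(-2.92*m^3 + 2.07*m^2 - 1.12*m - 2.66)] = (19.1844*m^2 - 9.0666*m + 2.4528)/(2.92*m^3 - 2.07*m^2 + 1.12*m + 2.66)^2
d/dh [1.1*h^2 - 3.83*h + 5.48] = 2.2*h - 3.83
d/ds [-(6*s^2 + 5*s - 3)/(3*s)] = -2 - 1/s^2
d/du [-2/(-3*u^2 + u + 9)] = 2*(1 - 6*u)/(-3*u^2 + u + 9)^2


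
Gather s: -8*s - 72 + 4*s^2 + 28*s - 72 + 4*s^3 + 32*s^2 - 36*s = 4*s^3 + 36*s^2 - 16*s - 144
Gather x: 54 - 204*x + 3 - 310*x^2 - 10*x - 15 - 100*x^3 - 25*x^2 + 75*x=-100*x^3 - 335*x^2 - 139*x + 42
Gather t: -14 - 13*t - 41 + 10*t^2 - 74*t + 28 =10*t^2 - 87*t - 27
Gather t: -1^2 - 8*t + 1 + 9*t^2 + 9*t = 9*t^2 + t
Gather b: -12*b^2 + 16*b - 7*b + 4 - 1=-12*b^2 + 9*b + 3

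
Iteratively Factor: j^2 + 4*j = (j)*(j + 4)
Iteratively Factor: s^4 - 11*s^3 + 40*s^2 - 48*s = (s)*(s^3 - 11*s^2 + 40*s - 48) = s*(s - 3)*(s^2 - 8*s + 16) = s*(s - 4)*(s - 3)*(s - 4)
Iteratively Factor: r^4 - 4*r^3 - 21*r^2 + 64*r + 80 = (r + 1)*(r^3 - 5*r^2 - 16*r + 80) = (r - 5)*(r + 1)*(r^2 - 16) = (r - 5)*(r + 1)*(r + 4)*(r - 4)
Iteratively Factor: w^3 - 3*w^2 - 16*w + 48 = (w - 3)*(w^2 - 16) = (w - 3)*(w + 4)*(w - 4)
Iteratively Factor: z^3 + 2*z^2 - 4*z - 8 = (z + 2)*(z^2 - 4) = (z - 2)*(z + 2)*(z + 2)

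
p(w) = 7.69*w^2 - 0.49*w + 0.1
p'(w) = 15.38*w - 0.49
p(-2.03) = 32.78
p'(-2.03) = -31.71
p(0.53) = 2.00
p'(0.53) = 7.66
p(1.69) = 21.24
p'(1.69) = 25.50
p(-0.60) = 3.16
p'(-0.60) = -9.72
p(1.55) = 17.82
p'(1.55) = 23.35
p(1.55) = 17.82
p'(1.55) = 23.35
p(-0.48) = 2.11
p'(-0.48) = -7.87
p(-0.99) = 8.12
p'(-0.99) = -15.72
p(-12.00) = 1113.34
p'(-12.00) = -185.05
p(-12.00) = 1113.34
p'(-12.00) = -185.05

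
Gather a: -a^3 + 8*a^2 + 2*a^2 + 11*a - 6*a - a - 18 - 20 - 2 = -a^3 + 10*a^2 + 4*a - 40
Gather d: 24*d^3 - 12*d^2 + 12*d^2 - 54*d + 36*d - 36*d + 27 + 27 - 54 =24*d^3 - 54*d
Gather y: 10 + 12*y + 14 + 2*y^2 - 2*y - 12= 2*y^2 + 10*y + 12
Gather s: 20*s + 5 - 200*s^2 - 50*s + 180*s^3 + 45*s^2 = 180*s^3 - 155*s^2 - 30*s + 5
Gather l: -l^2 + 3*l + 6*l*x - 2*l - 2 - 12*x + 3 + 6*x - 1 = -l^2 + l*(6*x + 1) - 6*x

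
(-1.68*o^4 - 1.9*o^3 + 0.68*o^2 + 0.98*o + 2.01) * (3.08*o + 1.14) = -5.1744*o^5 - 7.7672*o^4 - 0.0715999999999997*o^3 + 3.7936*o^2 + 7.308*o + 2.2914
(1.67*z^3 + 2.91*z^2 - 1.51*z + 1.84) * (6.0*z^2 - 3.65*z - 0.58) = 10.02*z^5 + 11.3645*z^4 - 20.6501*z^3 + 14.8637*z^2 - 5.8402*z - 1.0672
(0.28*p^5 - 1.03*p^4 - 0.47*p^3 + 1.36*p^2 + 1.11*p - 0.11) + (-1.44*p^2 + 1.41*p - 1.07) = 0.28*p^5 - 1.03*p^4 - 0.47*p^3 - 0.0799999999999998*p^2 + 2.52*p - 1.18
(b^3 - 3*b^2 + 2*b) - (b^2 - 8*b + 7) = b^3 - 4*b^2 + 10*b - 7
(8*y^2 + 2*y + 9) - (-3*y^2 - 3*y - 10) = 11*y^2 + 5*y + 19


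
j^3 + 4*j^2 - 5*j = j*(j - 1)*(j + 5)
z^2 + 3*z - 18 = (z - 3)*(z + 6)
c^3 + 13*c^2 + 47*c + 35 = (c + 1)*(c + 5)*(c + 7)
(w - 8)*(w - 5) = w^2 - 13*w + 40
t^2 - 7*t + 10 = (t - 5)*(t - 2)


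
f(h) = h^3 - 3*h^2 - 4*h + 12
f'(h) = 3*h^2 - 6*h - 4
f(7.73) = 263.71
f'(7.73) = 128.88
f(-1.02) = 11.90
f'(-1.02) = 5.24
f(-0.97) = 12.14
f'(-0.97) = 4.64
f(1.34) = 3.66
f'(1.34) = -6.65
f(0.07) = 11.71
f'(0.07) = -4.41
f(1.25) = 4.27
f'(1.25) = -6.81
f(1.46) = 2.88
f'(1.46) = -6.37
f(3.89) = 9.91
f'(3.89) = 18.06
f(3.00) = 0.00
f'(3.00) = 5.00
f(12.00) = 1260.00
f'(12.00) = 356.00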